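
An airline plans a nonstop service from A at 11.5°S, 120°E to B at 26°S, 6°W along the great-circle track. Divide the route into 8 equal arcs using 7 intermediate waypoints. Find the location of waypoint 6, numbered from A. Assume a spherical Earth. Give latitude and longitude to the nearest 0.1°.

≈ 36.3°S, 25.7°E

Convert each endpoint to a unit vector on the sphere (x = cos φ cos λ, y = cos φ sin λ, z = sin φ).
The central angle between the endpoints is δ = arccos(p₁·p₂) ≈ 2.016 rad (115.5°).
Interpolate at f = 6/8 with slerp weights a = sin((1−f)δ)/sin δ ≈ 0.535, b = sin(fδ)/sin δ ≈ 1.106.
p = a·p₁ + b·p₂ ≈ (0.726, 0.350, -0.591); φ = arcsin(p_z) ≈ -36.26°, λ = atan2(p_y, p_x) ≈ 25.73°.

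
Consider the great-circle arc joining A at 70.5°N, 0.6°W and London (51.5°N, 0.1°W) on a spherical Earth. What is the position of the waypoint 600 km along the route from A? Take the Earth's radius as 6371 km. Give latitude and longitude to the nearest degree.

Write both endpoints as unit vectors p₁, p₂ with components (cos φ cos λ, cos φ sin λ, sin φ).
The central angle between the endpoints is δ = arccos(p₁·p₂) ≈ 0.332 rad (19.0°). The total great-circle distance is δ·R ≈ 0.332 × 6371 ≈ 2113 km, so the target fraction is f = 600/2113 ≈ 0.284.
Interpolate at f ≈ 0.284 with slerp weights a = sin((1−f)δ)/sin δ ≈ 0.722, b = sin(fδ)/sin δ ≈ 0.289.
p = a·p₁ + b·p₂ ≈ (0.421, -0.003, 0.907); φ = arcsin(p_z) ≈ 65.10°, λ = atan2(p_y, p_x) ≈ -0.39°.

≈ 65°N, 0°E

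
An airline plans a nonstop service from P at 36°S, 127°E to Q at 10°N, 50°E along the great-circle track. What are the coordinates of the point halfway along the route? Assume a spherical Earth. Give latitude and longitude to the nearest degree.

≈ 16°S, 84°E

The haversine formula gives a central angle δ ≈ 1.494 rad (85.6°) between the endpoints.
Interpolate at f = 1/2 with slerp weights a = sin((1−f)δ)/sin δ ≈ 0.681, b = sin(fδ)/sin δ ≈ 0.681.
p = a·p₁ + b·p₂ ≈ (0.100, 0.954, -0.282); φ = arcsin(p_z) ≈ -16.39°, λ = atan2(p_y, p_x) ≈ 84.04°.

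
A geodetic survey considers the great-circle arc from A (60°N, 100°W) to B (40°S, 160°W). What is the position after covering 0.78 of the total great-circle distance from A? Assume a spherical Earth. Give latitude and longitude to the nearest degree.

≈ (18°S, 148°W)

Write both endpoints as unit vectors p₁, p₂ with components (cos φ cos λ, cos φ sin λ, sin φ).
The central angle between the endpoints is δ = arccos(p₁·p₂) ≈ 1.945 rad (111.4°).
Interpolate at f = 0.78 with slerp weights a = sin((1−f)δ)/sin δ ≈ 0.446, b = sin(fδ)/sin δ ≈ 1.073.
p = a·p₁ + b·p₂ ≈ (-0.811, -0.500, -0.304); φ = arcsin(p_z) ≈ -17.67°, λ = atan2(p_y, p_x) ≈ -148.32°.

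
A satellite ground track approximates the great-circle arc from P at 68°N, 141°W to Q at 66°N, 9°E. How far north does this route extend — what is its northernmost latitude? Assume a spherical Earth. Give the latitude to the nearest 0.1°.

≈ 83.7°N

The great circle lies in the plane with unit normal n̂ = (p₁ × p₂)/|p₁ × p₂|.
Here n̂_z ≈ +0.109; the vertex latitude is φ_max = arccos|n̂_z| ≈ 83.7°.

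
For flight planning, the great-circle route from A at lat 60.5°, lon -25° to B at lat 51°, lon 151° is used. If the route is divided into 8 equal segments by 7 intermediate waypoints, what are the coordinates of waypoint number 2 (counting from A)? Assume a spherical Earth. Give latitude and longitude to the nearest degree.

Write both endpoints as unit vectors p₁, p₂ with components (cos φ cos λ, cos φ sin λ, sin φ).
The central angle between the endpoints is δ = arccos(p₁·p₂) ≈ 1.195 rad (68.5°).
Interpolate at f = 2/8 with slerp weights a = sin((1−f)δ)/sin δ ≈ 0.840, b = sin(fδ)/sin δ ≈ 0.316.
p = a·p₁ + b·p₂ ≈ (0.201, -0.078, 0.977); φ = arcsin(p_z) ≈ 77.57°, λ = atan2(p_y, p_x) ≈ -21.30°.

≈ lat 78°, lon -21°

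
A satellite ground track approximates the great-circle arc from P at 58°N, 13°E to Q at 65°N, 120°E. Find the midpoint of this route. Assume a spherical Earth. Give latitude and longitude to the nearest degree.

≈ 72°N, 58°E

Convert each endpoint to a unit vector on the sphere (x = cos φ cos λ, y = cos φ sin λ, z = sin φ).
The central angle between the endpoints is δ = arccos(p₁·p₂) ≈ 0.791 rad (45.3°).
Interpolate at f = 1/2 with slerp weights a = sin((1−f)δ)/sin δ ≈ 0.542, b = sin(fδ)/sin δ ≈ 0.542.
p = a·p₁ + b·p₂ ≈ (0.165, 0.263, 0.951); φ = arcsin(p_z) ≈ 71.91°, λ = atan2(p_y, p_x) ≈ 57.84°.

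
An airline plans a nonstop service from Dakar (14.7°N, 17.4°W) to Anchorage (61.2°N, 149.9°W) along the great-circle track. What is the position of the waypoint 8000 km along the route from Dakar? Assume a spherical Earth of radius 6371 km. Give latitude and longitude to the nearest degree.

≈ 70°N, 95°W

Write both endpoints as unit vectors p₁, p₂ with components (cos φ cos λ, cos φ sin λ, sin φ).
The central angle between the endpoints is δ = arccos(p₁·p₂) ≈ 1.663 rad (95.3°). The total great-circle distance is δ·R ≈ 1.663 × 6371 ≈ 10597 km, so the target fraction is f = 8000/10597 ≈ 0.755.
Interpolate at f ≈ 0.755 with slerp weights a = sin((1−f)δ)/sin δ ≈ 0.398, b = sin(fδ)/sin δ ≈ 0.955.
p = a·p₁ + b·p₂ ≈ (-0.030, -0.346, 0.938); φ = arcsin(p_z) ≈ 69.68°, λ = atan2(p_y, p_x) ≈ -95.03°.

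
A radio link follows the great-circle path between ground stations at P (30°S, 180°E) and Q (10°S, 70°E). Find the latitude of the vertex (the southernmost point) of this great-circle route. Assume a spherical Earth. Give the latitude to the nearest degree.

The great circle lies in the plane with unit normal n̂ = (p₁ × p₂)/|p₁ × p₂|.
Here n̂_z ≈ -0.819; the vertex latitude is φ_max = arccos|n̂_z| ≈ 35.0°.

≈ 35°S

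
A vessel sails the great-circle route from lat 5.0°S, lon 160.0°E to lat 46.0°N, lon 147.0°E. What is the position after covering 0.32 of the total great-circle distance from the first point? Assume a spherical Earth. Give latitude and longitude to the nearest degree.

≈ lat 11°N, lon 157°E

From cos δ = sin φ₁ sin φ₂ + cos φ₁ cos φ₂ cos Δλ, the central angle is δ ≈ 0.913 rad (52.3°).
Interpolate at f = 0.32 with slerp weights a = sin((1−f)δ)/sin δ ≈ 0.735, b = sin(fδ)/sin δ ≈ 0.364.
p = a·p₁ + b·p₂ ≈ (-0.900, 0.388, 0.198); φ = arcsin(p_z) ≈ 11.40°, λ = atan2(p_y, p_x) ≈ 156.67°.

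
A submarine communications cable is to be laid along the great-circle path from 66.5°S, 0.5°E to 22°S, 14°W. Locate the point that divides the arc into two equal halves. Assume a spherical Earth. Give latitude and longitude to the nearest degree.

≈ 44°S, 10°W

Convert each endpoint to a unit vector on the sphere (x = cos φ cos λ, y = cos φ sin λ, z = sin φ).
The central angle between the endpoints is δ = arccos(p₁·p₂) ≈ 0.793 rad (45.5°).
Interpolate at f = 1/2 with slerp weights a = sin((1−f)δ)/sin δ ≈ 0.542, b = sin(fδ)/sin δ ≈ 0.542.
p = a·p₁ + b·p₂ ≈ (0.704, -0.120, -0.700); φ = arcsin(p_z) ≈ -44.44°, λ = atan2(p_y, p_x) ≈ -9.65°.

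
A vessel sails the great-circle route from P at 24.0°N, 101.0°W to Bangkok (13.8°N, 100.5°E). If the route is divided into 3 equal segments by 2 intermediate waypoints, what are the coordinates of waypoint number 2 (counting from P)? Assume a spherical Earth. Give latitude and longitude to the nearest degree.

≈ 51°N, 134°E

Write both endpoints as unit vectors p₁, p₂ with components (cos φ cos λ, cos φ sin λ, sin φ).
The central angle between the endpoints is δ = arccos(p₁·p₂) ≈ 2.387 rad (136.8°).
Interpolate at f = 2/3 with slerp weights a = sin((1−f)δ)/sin δ ≈ 1.043, b = sin(fδ)/sin δ ≈ 1.459.
p = a·p₁ + b·p₂ ≈ (-0.440, 0.458, 0.772); φ = arcsin(p_z) ≈ 50.55°, λ = atan2(p_y, p_x) ≈ 133.82°.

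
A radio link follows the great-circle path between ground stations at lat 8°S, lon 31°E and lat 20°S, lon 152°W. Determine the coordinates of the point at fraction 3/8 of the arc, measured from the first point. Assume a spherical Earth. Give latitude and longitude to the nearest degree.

≈ lat 64°S, lon 43°E

From cos δ = sin φ₁ sin φ₂ + cos φ₁ cos φ₂ cos Δλ, the central angle is δ ≈ 2.650 rad (151.8°).
Interpolate at f = 3/8 with slerp weights a = sin((1−f)δ)/sin δ ≈ 2.112, b = sin(fδ)/sin δ ≈ 1.776.
p = a·p₁ + b·p₂ ≈ (0.319, 0.293, -0.901); φ = arcsin(p_z) ≈ -64.34°, λ = atan2(p_y, p_x) ≈ 42.64°.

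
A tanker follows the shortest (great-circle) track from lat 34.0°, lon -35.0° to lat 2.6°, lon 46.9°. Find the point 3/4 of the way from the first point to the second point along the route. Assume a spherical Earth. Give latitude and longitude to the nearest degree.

≈ lat 14°, lon 30°

Write both endpoints as unit vectors p₁, p₂ with components (cos φ cos λ, cos φ sin λ, sin φ).
The central angle between the endpoints is δ = arccos(p₁·p₂) ≈ 1.428 rad (81.8°).
Interpolate at f = 3/4 with slerp weights a = sin((1−f)δ)/sin δ ≈ 0.353, b = sin(fδ)/sin δ ≈ 0.887.
p = a·p₁ + b·p₂ ≈ (0.845, 0.479, 0.238); φ = arcsin(p_z) ≈ 13.75°, λ = atan2(p_y, p_x) ≈ 29.54°.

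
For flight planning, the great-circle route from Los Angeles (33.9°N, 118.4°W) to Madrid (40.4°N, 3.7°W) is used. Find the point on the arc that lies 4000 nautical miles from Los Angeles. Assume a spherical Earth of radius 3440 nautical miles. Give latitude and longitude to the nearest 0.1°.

The haversine formula gives a central angle δ ≈ 1.473 rad (84.4°) between the endpoints. The total great-circle distance is δ·R ≈ 1.473 × 3440 ≈ 5068 nmi, so the target fraction is f = 4000/5068 ≈ 0.789.
Interpolate at f ≈ 0.789 with slerp weights a = sin((1−f)δ)/sin δ ≈ 0.307, b = sin(fδ)/sin δ ≈ 0.922.
p = a·p₁ + b·p₂ ≈ (0.580, -0.269, 0.769); φ = arcsin(p_z) ≈ 50.26°, λ = atan2(p_y, p_x) ≈ -24.93°.

≈ 50.3°N, 24.9°W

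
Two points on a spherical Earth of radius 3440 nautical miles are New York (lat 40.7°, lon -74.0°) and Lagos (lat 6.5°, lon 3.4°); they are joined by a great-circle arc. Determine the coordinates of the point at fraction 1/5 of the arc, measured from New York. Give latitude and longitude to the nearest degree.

≈ lat 38°, lon -54°

From cos δ = sin φ₁ sin φ₂ + cos φ₁ cos φ₂ cos Δλ, the central angle is δ ≈ 1.330 rad (76.2°).
Interpolate at f = 1/5 with slerp weights a = sin((1−f)δ)/sin δ ≈ 0.900, b = sin(fδ)/sin δ ≈ 0.271.
p = a·p₁ + b·p₂ ≈ (0.457, -0.640, 0.618); φ = arcsin(p_z) ≈ 38.15°, λ = atan2(p_y, p_x) ≈ -54.50°.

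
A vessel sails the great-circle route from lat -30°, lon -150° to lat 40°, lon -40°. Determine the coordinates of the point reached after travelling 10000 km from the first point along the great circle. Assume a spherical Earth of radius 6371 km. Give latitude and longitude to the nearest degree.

Write both endpoints as unit vectors p₁, p₂ with components (cos φ cos λ, cos φ sin λ, sin φ).
The central angle between the endpoints is δ = arccos(p₁·p₂) ≈ 2.151 rad (123.3°). The total great-circle distance is δ·R ≈ 2.151 × 6371 ≈ 13705 km, so the target fraction is f = 10000/13705 ≈ 0.730.
Interpolate at f ≈ 0.730 with slerp weights a = sin((1−f)δ)/sin δ ≈ 0.657, b = sin(fδ)/sin δ ≈ 1.196.
p = a·p₁ + b·p₂ ≈ (0.209, -0.873, 0.440); φ = arcsin(p_z) ≈ 26.12°, λ = atan2(p_y, p_x) ≈ -76.53°.

≈ lat 26°, lon -77°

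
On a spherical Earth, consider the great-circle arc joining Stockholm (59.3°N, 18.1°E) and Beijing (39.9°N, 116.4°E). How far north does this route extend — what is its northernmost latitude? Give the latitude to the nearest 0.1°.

The great circle lies in the plane with unit normal n̂ = (p₁ × p₂)/|p₁ × p₂|.
Here n̂_z ≈ +0.446; the vertex latitude is φ_max = arccos|n̂_z| ≈ 63.5°.
Check via Clairaut: cos φ_max = |cos φ₁| · sin C = cos(59.3°)·sin(60.9°) ≈ 0.446, again giving ≈ 63.5°.

≈ 63.5°N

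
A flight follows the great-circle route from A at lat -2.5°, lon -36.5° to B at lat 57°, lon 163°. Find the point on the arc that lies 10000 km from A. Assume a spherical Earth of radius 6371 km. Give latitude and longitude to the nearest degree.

The haversine formula gives a central angle δ ≈ 2.153 rad (123.3°) between the endpoints. The total great-circle distance is δ·R ≈ 2.153 × 6371 ≈ 13714 km, so the target fraction is f = 10000/13714 ≈ 0.729.
Interpolate at f ≈ 0.729 with slerp weights a = sin((1−f)δ)/sin δ ≈ 0.659, b = sin(fδ)/sin δ ≈ 1.197.
p = a·p₁ + b·p₂ ≈ (-0.094, -0.201, 0.975); φ = arcsin(p_z) ≈ 77.18°, λ = atan2(p_y, p_x) ≈ -115.13°.

≈ lat 77°, lon -115°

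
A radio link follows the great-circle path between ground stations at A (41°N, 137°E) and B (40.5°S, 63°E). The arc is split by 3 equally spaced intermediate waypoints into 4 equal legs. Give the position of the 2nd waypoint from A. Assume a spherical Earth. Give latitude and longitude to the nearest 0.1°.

Write both endpoints as unit vectors p₁, p₂ with components (cos φ cos λ, cos φ sin λ, sin φ).
The central angle between the endpoints is δ = arccos(p₁·p₂) ≈ 1.842 rad (105.5°).
Interpolate at f = 2/4 with slerp weights a = sin((1−f)δ)/sin δ ≈ 0.826, b = sin(fδ)/sin δ ≈ 0.826.
p = a·p₁ + b·p₂ ≈ (-0.171, 0.985, 0.005); φ = arcsin(p_z) ≈ 0.31°, λ = atan2(p_y, p_x) ≈ 99.84°.

≈ (0.3°N, 99.8°E)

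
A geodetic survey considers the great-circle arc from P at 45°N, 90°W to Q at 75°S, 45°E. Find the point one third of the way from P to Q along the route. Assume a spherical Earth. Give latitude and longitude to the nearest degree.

From cos δ = sin φ₁ sin φ₂ + cos φ₁ cos φ₂ cos Δλ, the central angle is δ ≈ 2.519 rad (144.3°).
Interpolate at f = 1/3 with slerp weights a = sin((1−f)δ)/sin δ ≈ 1.705, b = sin(fδ)/sin δ ≈ 1.277.
p = a·p₁ + b·p₂ ≈ (0.234, -0.972, -0.028); φ = arcsin(p_z) ≈ -1.59°, λ = atan2(p_y, p_x) ≈ -76.48°.

≈ 2°S, 76°W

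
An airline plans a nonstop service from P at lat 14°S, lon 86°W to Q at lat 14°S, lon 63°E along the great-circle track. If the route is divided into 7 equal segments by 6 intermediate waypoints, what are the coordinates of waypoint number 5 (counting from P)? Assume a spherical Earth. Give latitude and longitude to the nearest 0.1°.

≈ lat 36.4°S, lon 26.4°E

Convert each endpoint to a unit vector on the sphere (x = cos φ cos λ, y = cos φ sin λ, z = sin φ).
The central angle between the endpoints is δ = arccos(p₁·p₂) ≈ 2.417 rad (138.5°).
Interpolate at f = 5/7 with slerp weights a = sin((1−f)δ)/sin δ ≈ 0.960, b = sin(fδ)/sin δ ≈ 1.490.
p = a·p₁ + b·p₂ ≈ (0.721, 0.358, -0.593); φ = arcsin(p_z) ≈ -36.35°, λ = atan2(p_y, p_x) ≈ 26.42°.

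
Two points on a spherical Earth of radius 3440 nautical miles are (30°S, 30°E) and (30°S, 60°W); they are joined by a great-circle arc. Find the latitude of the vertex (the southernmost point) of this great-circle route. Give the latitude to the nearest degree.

≈ 39°S

The great circle lies in the plane with unit normal n̂ = (p₁ × p₂)/|p₁ × p₂|.
Here n̂_z ≈ -0.775; the vertex latitude is φ_max = arccos|n̂_z| ≈ 39.2°.
Check via Clairaut: cos φ_max = |cos φ₁| · sin C = cos(30.0°)·sin(116.6°) ≈ 0.775, again giving ≈ 39.2°.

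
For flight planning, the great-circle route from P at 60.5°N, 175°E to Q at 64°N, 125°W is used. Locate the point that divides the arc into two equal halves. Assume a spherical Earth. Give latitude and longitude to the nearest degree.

Write both endpoints as unit vectors p₁, p₂ with components (cos φ cos λ, cos φ sin λ, sin φ).
The central angle between the endpoints is δ = arccos(p₁·p₂) ≈ 0.473 rad (27.1°).
Interpolate at f = 1/2 with slerp weights a = sin((1−f)δ)/sin δ ≈ 0.514, b = sin(fδ)/sin δ ≈ 0.514.
p = a·p₁ + b·p₂ ≈ (-0.382, -0.163, 0.910); φ = arcsin(p_z) ≈ 65.49°, λ = atan2(p_y, p_x) ≈ -156.92°.

≈ 65°N, 157°W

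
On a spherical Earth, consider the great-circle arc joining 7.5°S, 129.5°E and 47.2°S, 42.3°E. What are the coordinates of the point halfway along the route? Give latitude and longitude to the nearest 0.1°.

Convert each endpoint to a unit vector on the sphere (x = cos φ cos λ, y = cos φ sin λ, z = sin φ).
The central angle between the endpoints is δ = arccos(p₁·p₂) ≈ 1.442 rad (82.6°).
Interpolate at f = 1/2 with slerp weights a = sin((1−f)δ)/sin δ ≈ 0.666, b = sin(fδ)/sin δ ≈ 0.666.
p = a·p₁ + b·p₂ ≈ (-0.085, 0.814, -0.575); φ = arcsin(p_z) ≈ -35.12°, λ = atan2(p_y, p_x) ≈ 95.98°.

≈ 35.1°S, 96.0°E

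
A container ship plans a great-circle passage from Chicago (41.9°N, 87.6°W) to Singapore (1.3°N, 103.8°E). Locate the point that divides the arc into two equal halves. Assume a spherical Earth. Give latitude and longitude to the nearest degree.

Write both endpoints as unit vectors p₁, p₂ with components (cos φ cos λ, cos φ sin λ, sin φ).
The central angle between the endpoints is δ = arccos(p₁·p₂) ≈ 2.366 rad (135.6°).
Interpolate at f = 1/2 with slerp weights a = sin((1−f)δ)/sin δ ≈ 1.323, b = sin(fδ)/sin δ ≈ 1.323.
p = a·p₁ + b·p₂ ≈ (-0.274, 0.301, 0.913); φ = arcsin(p_z) ≈ 65.99°, λ = atan2(p_y, p_x) ≈ 132.37°.

≈ 66°N, 132°E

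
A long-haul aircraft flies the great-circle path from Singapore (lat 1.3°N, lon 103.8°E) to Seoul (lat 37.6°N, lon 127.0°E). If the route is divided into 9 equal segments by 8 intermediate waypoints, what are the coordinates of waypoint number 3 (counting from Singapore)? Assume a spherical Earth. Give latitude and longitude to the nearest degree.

The haversine formula gives a central angle δ ≈ 0.735 rad (42.1°) between the endpoints.
Interpolate at f = 3/9 with slerp weights a = sin((1−f)δ)/sin δ ≈ 0.702, b = sin(fδ)/sin δ ≈ 0.362.
p = a·p₁ + b·p₂ ≈ (-0.340, 0.910, 0.237); φ = arcsin(p_z) ≈ 13.69°, λ = atan2(p_y, p_x) ≈ 110.47°.

≈ lat 14°N, lon 110°E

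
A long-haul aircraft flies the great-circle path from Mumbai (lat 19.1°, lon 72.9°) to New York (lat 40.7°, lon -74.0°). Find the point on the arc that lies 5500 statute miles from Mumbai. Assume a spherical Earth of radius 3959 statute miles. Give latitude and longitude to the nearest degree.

≈ lat 63°, lon -32°

Write both endpoints as unit vectors p₁, p₂ with components (cos φ cos λ, cos φ sin λ, sin φ).
The central angle between the endpoints is δ = arccos(p₁·p₂) ≈ 1.968 rad (112.8°). The total great-circle distance is δ·R ≈ 1.968 × 3959 ≈ 7791 mi, so the target fraction is f = 5500/7791 ≈ 0.706.
Interpolate at f ≈ 0.706 with slerp weights a = sin((1−f)δ)/sin δ ≈ 0.593, b = sin(fδ)/sin δ ≈ 1.067.
p = a·p₁ + b·p₂ ≈ (0.388, -0.242, 0.890); φ = arcsin(p_z) ≈ 62.82°, λ = atan2(p_y, p_x) ≈ -31.94°.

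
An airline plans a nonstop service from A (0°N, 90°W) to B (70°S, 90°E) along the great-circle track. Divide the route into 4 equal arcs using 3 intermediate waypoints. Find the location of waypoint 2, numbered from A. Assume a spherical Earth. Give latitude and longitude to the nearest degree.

≈ (55°S, 90°W)

Write both endpoints as unit vectors p₁, p₂ with components (cos φ cos λ, cos φ sin λ, sin φ).
The central angle between the endpoints is δ = arccos(p₁·p₂) ≈ 1.920 rad (110.0°).
Interpolate at f = 2/4 with slerp weights a = sin((1−f)δ)/sin δ ≈ 0.872, b = sin(fδ)/sin δ ≈ 0.872.
p = a·p₁ + b·p₂ ≈ (0.000, -0.574, -0.819); φ = arcsin(p_z) ≈ -55.00°, λ = atan2(p_y, p_x) ≈ -90.00°.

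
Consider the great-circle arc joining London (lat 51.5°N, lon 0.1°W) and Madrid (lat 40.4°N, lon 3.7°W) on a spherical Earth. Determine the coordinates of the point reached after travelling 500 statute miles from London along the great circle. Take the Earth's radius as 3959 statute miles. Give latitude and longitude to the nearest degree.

Write both endpoints as unit vectors p₁, p₂ with components (cos φ cos λ, cos φ sin λ, sin φ).
The central angle between the endpoints is δ = arccos(p₁·p₂) ≈ 0.199 rad (11.4°). The total great-circle distance is δ·R ≈ 0.199 × 3959 ≈ 786 mi, so the target fraction is f = 500/786 ≈ 0.636.
Interpolate at f ≈ 0.636 with slerp weights a = sin((1−f)δ)/sin δ ≈ 0.366, b = sin(fδ)/sin δ ≈ 0.639.
p = a·p₁ + b·p₂ ≈ (0.713, -0.032, 0.700); φ = arcsin(p_z) ≈ 44.45°, λ = atan2(p_y, p_x) ≈ -2.55°.

≈ lat 44°N, lon 3°W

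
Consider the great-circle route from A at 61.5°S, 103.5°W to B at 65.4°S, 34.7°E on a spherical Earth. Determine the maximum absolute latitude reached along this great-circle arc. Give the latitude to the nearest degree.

The great circle lies in the plane with unit normal n̂ = (p₁ × p₂)/|p₁ × p₂|.
Here n̂_z ≈ +0.174; the vertex latitude is φ_max = arccos|n̂_z| ≈ 80.0°.
Check via Clairaut: cos φ_max = |cos φ₁| · sin C = cos(61.5°)·sin(158.6°) ≈ 0.174, again giving ≈ 80.0°.

≈ 80°S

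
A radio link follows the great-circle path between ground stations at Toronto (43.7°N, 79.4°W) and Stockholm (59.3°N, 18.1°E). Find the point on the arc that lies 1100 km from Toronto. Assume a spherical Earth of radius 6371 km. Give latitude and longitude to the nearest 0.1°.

≈ 51.2°N, 69.9°W

Convert each endpoint to a unit vector on the sphere (x = cos φ cos λ, y = cos φ sin λ, z = sin φ).
The central angle between the endpoints is δ = arccos(p₁·p₂) ≈ 0.993 rad (56.9°). The total great-circle distance is δ·R ≈ 0.993 × 6371 ≈ 6329 km, so the target fraction is f = 1100/6329 ≈ 0.174.
Interpolate at f ≈ 0.174 with slerp weights a = sin((1−f)δ)/sin δ ≈ 0.873, b = sin(fδ)/sin δ ≈ 0.205.
p = a·p₁ + b·p₂ ≈ (0.216, -0.588, 0.780); φ = arcsin(p_z) ≈ 51.22°, λ = atan2(p_y, p_x) ≈ -69.86°.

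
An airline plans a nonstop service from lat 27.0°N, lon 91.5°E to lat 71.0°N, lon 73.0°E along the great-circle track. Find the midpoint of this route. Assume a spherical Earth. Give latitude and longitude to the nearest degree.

Write both endpoints as unit vectors p₁, p₂ with components (cos φ cos λ, cos φ sin λ, sin φ).
The central angle between the endpoints is δ = arccos(p₁·p₂) ≈ 0.789 rad (45.2°).
Interpolate at f = 1/2 with slerp weights a = sin((1−f)δ)/sin δ ≈ 0.542, b = sin(fδ)/sin δ ≈ 0.542.
p = a·p₁ + b·p₂ ≈ (0.039, 0.651, 0.758); φ = arcsin(p_z) ≈ 49.29°, λ = atan2(p_y, p_x) ≈ 86.58°.

≈ lat 49°N, lon 87°E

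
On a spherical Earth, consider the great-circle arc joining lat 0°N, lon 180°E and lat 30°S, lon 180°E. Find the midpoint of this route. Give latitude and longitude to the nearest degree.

Convert each endpoint to a unit vector on the sphere (x = cos φ cos λ, y = cos φ sin λ, z = sin φ).
The central angle between the endpoints is δ = arccos(p₁·p₂) ≈ 0.524 rad (30.0°).
Interpolate at f = 1/2 with slerp weights a = sin((1−f)δ)/sin δ ≈ 0.518, b = sin(fδ)/sin δ ≈ 0.518.
p = a·p₁ + b·p₂ ≈ (-0.966, -0.000, -0.259); φ = arcsin(p_z) ≈ -15.00°, λ = atan2(p_y, p_x) ≈ -180.00°.

≈ lat 15°S, lon 180°E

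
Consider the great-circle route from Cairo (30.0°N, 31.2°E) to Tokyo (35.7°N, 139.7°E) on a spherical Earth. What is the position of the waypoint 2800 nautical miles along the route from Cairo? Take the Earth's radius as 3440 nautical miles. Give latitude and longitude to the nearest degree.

Write both endpoints as unit vectors p₁, p₂ with components (cos φ cos λ, cos φ sin λ, sin φ).
The central angle between the endpoints is δ = arccos(p₁·p₂) ≈ 1.502 rad (86.1°). The total great-circle distance is δ·R ≈ 1.502 × 3440 ≈ 5167 nmi, so the target fraction is f = 2800/5167 ≈ 0.542.
Interpolate at f ≈ 0.542 with slerp weights a = sin((1−f)δ)/sin δ ≈ 0.637, b = sin(fδ)/sin δ ≈ 0.729.
p = a·p₁ + b·p₂ ≈ (0.020, 0.668, 0.744); φ = arcsin(p_z) ≈ 48.04°, λ = atan2(p_y, p_x) ≈ 88.26°.

≈ 48°N, 88°E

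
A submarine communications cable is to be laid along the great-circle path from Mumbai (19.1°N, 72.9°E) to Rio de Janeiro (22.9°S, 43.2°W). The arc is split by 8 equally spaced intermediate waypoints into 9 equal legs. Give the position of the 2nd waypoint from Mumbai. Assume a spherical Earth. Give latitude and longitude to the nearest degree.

Write both endpoints as unit vectors p₁, p₂ with components (cos φ cos λ, cos φ sin λ, sin φ).
The central angle between the endpoints is δ = arccos(p₁·p₂) ≈ 2.106 rad (120.7°).
Interpolate at f = 2/9 with slerp weights a = sin((1−f)δ)/sin δ ≈ 1.160, b = sin(fδ)/sin δ ≈ 0.525.
p = a·p₁ + b·p₂ ≈ (0.675, 0.717, 0.175); φ = arcsin(p_z) ≈ 10.11°, λ = atan2(p_y, p_x) ≈ 46.74°.

≈ 10°N, 47°E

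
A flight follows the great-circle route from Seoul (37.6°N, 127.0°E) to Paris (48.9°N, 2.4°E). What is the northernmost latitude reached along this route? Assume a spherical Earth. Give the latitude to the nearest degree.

≈ 64°N

The great circle lies in the plane with unit normal n̂ = (p₁ × p₂)/|p₁ × p₂|.
Here n̂_z ≈ -0.435; the vertex latitude is φ_max = arccos|n̂_z| ≈ 64.2°.
Check via Clairaut: cos φ_max = |cos φ₁| · sin C = cos(37.6°)·sin(33.3°) ≈ 0.435, again giving ≈ 64.2°.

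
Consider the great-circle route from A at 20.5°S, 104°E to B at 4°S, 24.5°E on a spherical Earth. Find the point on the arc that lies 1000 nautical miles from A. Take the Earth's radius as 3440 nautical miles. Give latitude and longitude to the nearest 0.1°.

Convert each endpoint to a unit vector on the sphere (x = cos φ cos λ, y = cos φ sin λ, z = sin φ).
The central angle between the endpoints is δ = arccos(p₁·p₂) ≈ 1.375 rad (78.8°). The total great-circle distance is δ·R ≈ 1.375 × 3440 ≈ 4729 nmi, so the target fraction is f = 1000/4729 ≈ 0.211.
Interpolate at f ≈ 0.211 with slerp weights a = sin((1−f)δ)/sin δ ≈ 0.901, b = sin(fδ)/sin δ ≈ 0.292.
p = a·p₁ + b·p₂ ≈ (0.061, 0.940, -0.336); φ = arcsin(p_z) ≈ -19.63°, λ = atan2(p_y, p_x) ≈ 86.28°.

≈ 19.6°S, 86.3°E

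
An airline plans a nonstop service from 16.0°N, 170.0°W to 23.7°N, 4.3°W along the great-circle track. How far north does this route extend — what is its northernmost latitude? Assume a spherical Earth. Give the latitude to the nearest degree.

The great circle lies in the plane with unit normal n̂ = (p₁ × p₂)/|p₁ × p₂|.
Here n̂_z ≈ +0.324; the vertex latitude is φ_max = arccos|n̂_z| ≈ 71.1°.

≈ 71°N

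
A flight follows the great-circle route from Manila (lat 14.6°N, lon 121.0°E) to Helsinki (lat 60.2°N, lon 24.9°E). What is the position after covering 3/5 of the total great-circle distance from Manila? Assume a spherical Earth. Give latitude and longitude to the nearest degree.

≈ lat 52°N, lon 83°E

Write both endpoints as unit vectors p₁, p₂ with components (cos φ cos λ, cos φ sin λ, sin φ).
The central angle between the endpoints is δ = arccos(p₁·p₂) ≈ 1.402 rad (80.3°).
Interpolate at f = 3/5 with slerp weights a = sin((1−f)δ)/sin δ ≈ 0.540, b = sin(fδ)/sin δ ≈ 0.756.
p = a·p₁ + b·p₂ ≈ (0.072, 0.606, 0.792); φ = arcsin(p_z) ≈ 52.40°, λ = atan2(p_y, p_x) ≈ 83.23°.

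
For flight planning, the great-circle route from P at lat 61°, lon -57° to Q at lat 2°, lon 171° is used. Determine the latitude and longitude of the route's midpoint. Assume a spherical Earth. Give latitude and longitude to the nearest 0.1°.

Write both endpoints as unit vectors p₁, p₂ with components (cos φ cos λ, cos φ sin λ, sin φ).
The central angle between the endpoints is δ = arccos(p₁·p₂) ≈ 1.869 rad (107.1°).
Interpolate at f = 1/2 with slerp weights a = sin((1−f)δ)/sin δ ≈ 0.841, b = sin(fδ)/sin δ ≈ 0.841.
p = a·p₁ + b·p₂ ≈ (-0.608, -0.211, 0.765); φ = arcsin(p_z) ≈ 49.93°, λ = atan2(p_y, p_x) ≈ -160.91°.

≈ lat 49.9°, lon -160.9°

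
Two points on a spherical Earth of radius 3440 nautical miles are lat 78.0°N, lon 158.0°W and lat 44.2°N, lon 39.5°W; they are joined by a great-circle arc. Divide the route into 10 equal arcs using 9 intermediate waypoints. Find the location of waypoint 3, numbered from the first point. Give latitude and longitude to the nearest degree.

The haversine formula gives a central angle δ ≈ 0.914 rad (52.4°) between the endpoints.
Interpolate at f = 3/10 with slerp weights a = sin((1−f)δ)/sin δ ≈ 0.754, b = sin(fδ)/sin δ ≈ 0.342.
p = a·p₁ + b·p₂ ≈ (0.044, -0.215, 0.976); φ = arcsin(p_z) ≈ 77.35°, λ = atan2(p_y, p_x) ≈ -78.46°.

≈ lat 77°N, lon 78°W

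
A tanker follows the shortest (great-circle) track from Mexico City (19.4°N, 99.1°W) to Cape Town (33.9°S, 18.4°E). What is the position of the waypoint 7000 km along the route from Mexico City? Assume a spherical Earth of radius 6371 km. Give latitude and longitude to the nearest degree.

≈ 14°S, 45°W

Convert each endpoint to a unit vector on the sphere (x = cos φ cos λ, y = cos φ sin λ, z = sin φ).
The central angle between the endpoints is δ = arccos(p₁·p₂) ≈ 2.149 rad (123.1°). The total great-circle distance is δ·R ≈ 2.149 × 6371 ≈ 13693 km, so the target fraction is f = 7000/13693 ≈ 0.511.
Interpolate at f ≈ 0.511 with slerp weights a = sin((1−f)δ)/sin δ ≈ 1.036, b = sin(fδ)/sin δ ≈ 1.064.
p = a·p₁ + b·p₂ ≈ (0.683, -0.686, -0.249); φ = arcsin(p_z) ≈ -14.42°, λ = atan2(p_y, p_x) ≈ -45.14°.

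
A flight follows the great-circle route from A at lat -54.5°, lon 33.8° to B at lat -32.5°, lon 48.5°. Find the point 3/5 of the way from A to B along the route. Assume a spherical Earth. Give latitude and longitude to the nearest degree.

The haversine formula gives a central angle δ ≈ 0.425 rad (24.3°) between the endpoints.
Interpolate at f = 3/5 with slerp weights a = sin((1−f)δ)/sin δ ≈ 0.410, b = sin(fδ)/sin δ ≈ 0.612.
p = a·p₁ + b·p₂ ≈ (0.540, 0.519, -0.663); φ = arcsin(p_z) ≈ -41.51°, λ = atan2(p_y, p_x) ≈ 43.87°.

≈ lat -42°, lon 44°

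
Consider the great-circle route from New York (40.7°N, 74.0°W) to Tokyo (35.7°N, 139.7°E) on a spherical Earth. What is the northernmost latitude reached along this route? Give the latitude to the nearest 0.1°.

≈ 69.8°N

The great circle lies in the plane with unit normal n̂ = (p₁ × p₂)/|p₁ × p₂|.
Here n̂_z ≈ -0.345; the vertex latitude is φ_max = arccos|n̂_z| ≈ 69.8°.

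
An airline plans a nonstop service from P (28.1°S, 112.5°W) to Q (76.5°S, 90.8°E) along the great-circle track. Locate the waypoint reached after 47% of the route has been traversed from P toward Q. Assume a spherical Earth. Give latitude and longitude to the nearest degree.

≈ (63°S, 119°W)

From cos δ = sin φ₁ sin φ₂ + cos φ₁ cos φ₂ cos Δλ, the central angle is δ ≈ 1.299 rad (74.4°).
Interpolate at f = 0.47 with slerp weights a = sin((1−f)δ)/sin δ ≈ 0.659, b = sin(fδ)/sin δ ≈ 0.595.
p = a·p₁ + b·p₂ ≈ (-0.225, -0.399, -0.889); φ = arcsin(p_z) ≈ -62.78°, λ = atan2(p_y, p_x) ≈ -119.40°.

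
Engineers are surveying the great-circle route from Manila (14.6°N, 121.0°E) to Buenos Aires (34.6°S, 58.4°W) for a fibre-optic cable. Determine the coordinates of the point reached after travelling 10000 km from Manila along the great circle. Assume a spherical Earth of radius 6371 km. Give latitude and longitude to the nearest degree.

≈ 75°S, 115°E

Convert each endpoint to a unit vector on the sphere (x = cos φ cos λ, y = cos φ sin λ, z = sin φ).
The central angle between the endpoints is δ = arccos(p₁·p₂) ≈ 2.792 rad (160.0°). The total great-circle distance is δ·R ≈ 2.792 × 6371 ≈ 17790 km, so the target fraction is f = 10000/17790 ≈ 0.562.
Interpolate at f ≈ 0.562 with slerp weights a = sin((1−f)δ)/sin δ ≈ 2.748, b = sin(fδ)/sin δ ≈ 2.923.
p = a·p₁ + b·p₂ ≈ (-0.109, 0.230, -0.967); φ = arcsin(p_z) ≈ -75.26°, λ = atan2(p_y, p_x) ≈ 115.32°.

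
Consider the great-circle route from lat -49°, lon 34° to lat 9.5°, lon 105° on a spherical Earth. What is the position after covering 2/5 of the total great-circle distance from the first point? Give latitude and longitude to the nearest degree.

Write both endpoints as unit vectors p₁, p₂ with components (cos φ cos λ, cos φ sin λ, sin φ).
The central angle between the endpoints is δ = arccos(p₁·p₂) ≈ 1.485 rad (85.1°).
Interpolate at f = 2/5 with slerp weights a = sin((1−f)δ)/sin δ ≈ 0.780, b = sin(fδ)/sin δ ≈ 0.562.
p = a·p₁ + b·p₂ ≈ (0.281, 0.821, -0.496); φ = arcsin(p_z) ≈ -29.76°, λ = atan2(p_y, p_x) ≈ 71.11°.

≈ lat -30°, lon 71°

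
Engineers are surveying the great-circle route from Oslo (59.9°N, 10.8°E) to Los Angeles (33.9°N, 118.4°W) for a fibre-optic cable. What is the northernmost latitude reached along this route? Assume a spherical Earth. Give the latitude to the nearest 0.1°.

≈ 70.7°N

The great circle lies in the plane with unit normal n̂ = (p₁ × p₂)/|p₁ × p₂|.
Here n̂_z ≈ -0.331; the vertex latitude is φ_max = arccos|n̂_z| ≈ 70.7°.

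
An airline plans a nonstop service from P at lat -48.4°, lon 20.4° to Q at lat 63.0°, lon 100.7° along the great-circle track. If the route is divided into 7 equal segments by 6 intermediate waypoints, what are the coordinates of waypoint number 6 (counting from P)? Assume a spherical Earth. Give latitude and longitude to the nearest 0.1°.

≈ lat 50.1°, lon 76.8°

Write both endpoints as unit vectors p₁, p₂ with components (cos φ cos λ, cos φ sin λ, sin φ).
The central angle between the endpoints is δ = arccos(p₁·p₂) ≈ 2.234 rad (128.0°).
Interpolate at f = 6/7 with slerp weights a = sin((1−f)δ)/sin δ ≈ 0.398, b = sin(fδ)/sin δ ≈ 1.195.
p = a·p₁ + b·p₂ ≈ (0.147, 0.625, 0.767); φ = arcsin(p_z) ≈ 50.05°, λ = atan2(p_y, p_x) ≈ 76.76°.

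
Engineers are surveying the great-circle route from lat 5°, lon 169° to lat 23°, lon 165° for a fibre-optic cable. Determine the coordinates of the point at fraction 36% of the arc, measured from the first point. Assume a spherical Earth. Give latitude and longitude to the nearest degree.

≈ lat 11°, lon 168°

Convert each endpoint to a unit vector on the sphere (x = cos φ cos λ, y = cos φ sin λ, z = sin φ).
The central angle between the endpoints is δ = arccos(p₁·p₂) ≈ 0.321 rad (18.4°).
Interpolate at f = 0.36 with slerp weights a = sin((1−f)δ)/sin δ ≈ 0.647, b = sin(fδ)/sin δ ≈ 0.365.
p = a·p₁ + b·p₂ ≈ (-0.957, 0.210, 0.199); φ = arcsin(p_z) ≈ 11.49°, λ = atan2(p_y, p_x) ≈ 167.63°.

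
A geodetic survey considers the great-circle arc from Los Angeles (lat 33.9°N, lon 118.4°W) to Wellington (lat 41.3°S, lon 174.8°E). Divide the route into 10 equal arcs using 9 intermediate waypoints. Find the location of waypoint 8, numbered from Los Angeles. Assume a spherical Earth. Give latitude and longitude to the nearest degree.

≈ lat 28°S, lon 168°W

Write both endpoints as unit vectors p₁, p₂ with components (cos φ cos λ, cos φ sin λ, sin φ).
The central angle between the endpoints is δ = arccos(p₁·p₂) ≈ 1.694 rad (97.0°).
Interpolate at f = 8/10 with slerp weights a = sin((1−f)δ)/sin δ ≈ 0.335, b = sin(fδ)/sin δ ≈ 0.984.
p = a·p₁ + b·p₂ ≈ (-0.869, -0.177, -0.463); φ = arcsin(p_z) ≈ -27.57°, λ = atan2(p_y, p_x) ≈ -168.45°.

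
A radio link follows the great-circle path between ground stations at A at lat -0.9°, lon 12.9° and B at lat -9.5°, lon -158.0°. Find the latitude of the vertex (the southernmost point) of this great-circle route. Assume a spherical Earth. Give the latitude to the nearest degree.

The great circle lies in the plane with unit normal n̂ = (p₁ × p₂)/|p₁ × p₂|.
Here n̂_z ≈ -0.654; the vertex latitude is φ_max = arccos|n̂_z| ≈ 49.1°.
Check via Clairaut: cos φ_max = |cos φ₁| · sin C = cos(0.9°)·sin(139.1°) ≈ 0.654, again giving ≈ 49.1°.

≈ -49°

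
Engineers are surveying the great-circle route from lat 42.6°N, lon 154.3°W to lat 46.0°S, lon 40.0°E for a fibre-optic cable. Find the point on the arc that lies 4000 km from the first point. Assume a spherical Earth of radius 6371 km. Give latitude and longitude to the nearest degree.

≈ lat 22°N, lon 170°E

From cos δ = sin φ₁ sin φ₂ + cos φ₁ cos φ₂ cos Δλ, the central angle is δ ≈ 2.954 rad (169.2°). The total great-circle distance is δ·R ≈ 2.954 × 6371 ≈ 18818 km, so the target fraction is f = 4000/18818 ≈ 0.213.
Interpolate at f ≈ 0.213 with slerp weights a = sin((1−f)δ)/sin δ ≈ 3.898, b = sin(fδ)/sin δ ≈ 3.144.
p = a·p₁ + b·p₂ ≈ (-0.912, 0.160, 0.377); φ = arcsin(p_z) ≈ 22.14°, λ = atan2(p_y, p_x) ≈ 170.08°.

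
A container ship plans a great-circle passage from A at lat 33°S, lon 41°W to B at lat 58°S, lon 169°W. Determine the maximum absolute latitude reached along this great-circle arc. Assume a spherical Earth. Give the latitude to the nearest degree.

≈ 69°S

The great circle lies in the plane with unit normal n̂ = (p₁ × p₂)/|p₁ × p₂|.
Here n̂_z ≈ -0.357; the vertex latitude is φ_max = arccos|n̂_z| ≈ 69.1°.
Check via Clairaut: cos φ_max = |cos φ₁| · sin C = cos(33.0°)·sin(154.8°) ≈ 0.357, again giving ≈ 69.1°.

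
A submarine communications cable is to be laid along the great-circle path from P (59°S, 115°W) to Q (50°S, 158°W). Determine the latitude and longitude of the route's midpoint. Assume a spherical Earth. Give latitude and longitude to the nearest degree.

Convert each endpoint to a unit vector on the sphere (x = cos φ cos λ, y = cos φ sin λ, z = sin φ).
The central angle between the endpoints is δ = arccos(p₁·p₂) ≈ 0.454 rad (26.0°).
Interpolate at f = 1/2 with slerp weights a = sin((1−f)δ)/sin δ ≈ 0.513, b = sin(fδ)/sin δ ≈ 0.513.
p = a·p₁ + b·p₂ ≈ (-0.418, -0.363, -0.833); φ = arcsin(p_z) ≈ -56.40°, λ = atan2(p_y, p_x) ≈ -138.99°.

≈ (56°S, 139°W)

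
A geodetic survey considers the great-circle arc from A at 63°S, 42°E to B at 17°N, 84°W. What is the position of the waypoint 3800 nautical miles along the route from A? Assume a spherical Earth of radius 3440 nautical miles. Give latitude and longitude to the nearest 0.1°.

≈ 35.1°S, 57.7°W

Write both endpoints as unit vectors p₁, p₂ with components (cos φ cos λ, cos φ sin λ, sin φ).
The central angle between the endpoints is δ = arccos(p₁·p₂) ≈ 2.113 rad (121.0°). The total great-circle distance is δ·R ≈ 2.113 × 3440 ≈ 7267 nmi, so the target fraction is f = 3800/7267 ≈ 0.523.
Interpolate at f ≈ 0.523 with slerp weights a = sin((1−f)δ)/sin δ ≈ 0.987, b = sin(fδ)/sin δ ≈ 1.043.
p = a·p₁ + b·p₂ ≈ (0.437, -0.692, -0.575); φ = arcsin(p_z) ≈ -35.08°, λ = atan2(p_y, p_x) ≈ -57.70°.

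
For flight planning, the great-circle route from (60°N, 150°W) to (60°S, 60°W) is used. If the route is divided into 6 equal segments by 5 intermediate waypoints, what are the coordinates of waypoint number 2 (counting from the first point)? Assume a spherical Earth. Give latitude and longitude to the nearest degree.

≈ (21°N, 114°W)

Write both endpoints as unit vectors p₁, p₂ with components (cos φ cos λ, cos φ sin λ, sin φ).
The central angle between the endpoints is δ = arccos(p₁·p₂) ≈ 2.419 rad (138.6°).
Interpolate at f = 2/6 with slerp weights a = sin((1−f)δ)/sin δ ≈ 1.511, b = sin(fδ)/sin δ ≈ 1.091.
p = a·p₁ + b·p₂ ≈ (-0.381, -0.850, 0.363); φ = arcsin(p_z) ≈ 21.30°, λ = atan2(p_y, p_x) ≈ -114.16°.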